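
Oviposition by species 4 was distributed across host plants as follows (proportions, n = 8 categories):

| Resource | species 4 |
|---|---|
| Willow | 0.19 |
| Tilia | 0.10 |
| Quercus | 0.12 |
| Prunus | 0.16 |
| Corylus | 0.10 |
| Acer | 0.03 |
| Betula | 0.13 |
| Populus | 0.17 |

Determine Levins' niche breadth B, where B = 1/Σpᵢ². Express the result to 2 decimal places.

Σpᵢ² = 0.19² + 0.10² + 0.12² + 0.16² + 0.10² + 0.03² + 0.13² + 0.17² = 0.0361 + 0.0100 + 0.0144 + 0.0256 + 0.0100 + 0.0009 + 0.0169 + 0.0289 = 0.1428
B = 1 / 0.1428 = 7.0028

7.00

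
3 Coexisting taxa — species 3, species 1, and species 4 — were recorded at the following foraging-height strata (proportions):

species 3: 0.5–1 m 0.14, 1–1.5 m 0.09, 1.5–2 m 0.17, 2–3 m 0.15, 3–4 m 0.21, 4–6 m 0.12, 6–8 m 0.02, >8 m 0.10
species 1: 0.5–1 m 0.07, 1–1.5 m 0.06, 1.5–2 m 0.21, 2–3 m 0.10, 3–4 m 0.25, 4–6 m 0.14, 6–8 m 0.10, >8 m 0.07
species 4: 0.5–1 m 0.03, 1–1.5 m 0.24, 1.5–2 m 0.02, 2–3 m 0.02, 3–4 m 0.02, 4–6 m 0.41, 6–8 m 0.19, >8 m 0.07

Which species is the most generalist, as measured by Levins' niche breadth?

Σp_3ᵢ² = 0.14² + 0.09² + 0.17² + 0.15² + 0.21² + 0.12² + 0.02² + 0.10² = 0.0196 + 0.0081 + 0.0289 + 0.0225 + 0.0441 + 0.0144 + 0.0004 + 0.0100 = 0.1480
B_3 = 1 / 0.1480 = 6.7568
Σp_1ᵢ² = 0.07² + 0.06² + 0.21² + 0.10² + 0.25² + 0.14² + 0.10² + 0.07² = 0.0049 + 0.0036 + 0.0441 + 0.0100 + 0.0625 + 0.0196 + 0.0100 + 0.0049 = 0.1596
B_1 = 1 / 0.1596 = 6.2657
Σp_4ᵢ² = 0.03² + 0.24² + 0.02² + 0.02² + 0.02² + 0.41² + 0.19² + 0.07² = 0.0009 + 0.0576 + 0.0004 + 0.0004 + 0.0004 + 0.1681 + 0.0361 + 0.0049 = 0.2688
B_4 = 1 / 0.2688 = 3.7202
Highest B → broadest niche (most generalist): species 3 (B = 6.76).

species 3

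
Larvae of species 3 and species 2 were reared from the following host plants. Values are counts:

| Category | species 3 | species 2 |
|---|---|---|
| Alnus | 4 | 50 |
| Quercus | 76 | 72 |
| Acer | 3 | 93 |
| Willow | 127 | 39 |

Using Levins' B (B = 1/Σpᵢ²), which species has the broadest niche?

species 2

Proportions for species 3 (n=210): 4/210=0.0190, 76/210=0.3619, 3/210=0.0143, 127/210=0.6048
Proportions for species 2 (n=254): 50/254=0.1969, 72/254=0.2835, 93/254=0.3661, 39/254=0.1535
Σp_3ᵢ² = 0.0190² + 0.3619² + 0.0143² + 0.6048² = 0.000361 + 0.130972 + 0.000204 + 0.365783 = 0.497320
B_3 = 1 / 0.497320 = 2.0108
Σp_2ᵢ² = 0.1969² + 0.2835² + 0.3661² + 0.1535² = 0.038770 + 0.080372 + 0.134029 + 0.023562 = 0.276733
B_2 = 1 / 0.276733 = 3.6136
Highest B → broadest niche (most generalist): species 2 (B = 3.61).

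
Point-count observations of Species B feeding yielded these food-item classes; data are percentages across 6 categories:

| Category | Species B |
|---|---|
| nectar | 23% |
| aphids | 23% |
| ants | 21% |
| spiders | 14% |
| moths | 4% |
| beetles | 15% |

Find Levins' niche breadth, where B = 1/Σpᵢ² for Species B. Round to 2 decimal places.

5.17

Convert percentages to proportions (divide by 100).
Σpᵢ² = 0.23² + 0.23² + 0.21² + 0.14² + 0.04² + 0.15² = 0.0529 + 0.0529 + 0.0441 + 0.0196 + 0.0016 + 0.0225 = 0.1936
B = 1 / 0.1936 = 5.1653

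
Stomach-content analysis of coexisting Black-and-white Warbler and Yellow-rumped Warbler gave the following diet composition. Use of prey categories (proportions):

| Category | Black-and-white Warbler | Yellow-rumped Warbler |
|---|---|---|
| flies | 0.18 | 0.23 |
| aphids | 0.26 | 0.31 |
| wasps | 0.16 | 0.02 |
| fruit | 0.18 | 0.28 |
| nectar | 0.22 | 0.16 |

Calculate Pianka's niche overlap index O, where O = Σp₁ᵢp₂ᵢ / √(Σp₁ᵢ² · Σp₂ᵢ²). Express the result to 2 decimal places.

0.92

Σ p₁ᵢp₂ᵢ = 0.0414 + 0.0806 + 0.0032 + 0.0504 + 0.0352 = 0.2108
Σp_1ᵢ² = 0.18² + 0.26² + 0.16² + 0.18² + 0.22² = 0.0324 + 0.0676 + 0.0256 + 0.0324 + 0.0484 = 0.2064
Σp_2ᵢ² = 0.23² + 0.31² + 0.02² + 0.28² + 0.16² = 0.0529 + 0.0961 + 0.0004 + 0.0784 + 0.0256 = 0.2534
O = 0.2108 / √(0.2064 × 0.2534) = 0.2108 / 0.22870 = 0.9217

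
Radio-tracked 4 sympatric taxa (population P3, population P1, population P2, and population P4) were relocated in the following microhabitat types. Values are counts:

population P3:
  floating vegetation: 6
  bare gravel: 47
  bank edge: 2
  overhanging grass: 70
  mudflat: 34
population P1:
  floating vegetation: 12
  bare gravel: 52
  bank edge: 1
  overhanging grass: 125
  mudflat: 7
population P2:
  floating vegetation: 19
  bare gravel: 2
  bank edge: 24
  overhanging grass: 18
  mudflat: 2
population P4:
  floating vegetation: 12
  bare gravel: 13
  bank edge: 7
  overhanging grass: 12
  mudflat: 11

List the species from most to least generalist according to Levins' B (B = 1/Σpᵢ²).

population P4 > population P2 > population P3 > population P1

Proportions for population P3 (n=159): 6/159=0.0377, 47/159=0.2956, 2/159=0.0126, 70/159=0.4403, 34/159=0.2138
Proportions for population P1 (n=197): 12/197=0.0609, 52/197=0.2640, 1/197=0.0051, 125/197=0.6345, 7/197=0.0355
Proportions for population P2 (n=65): 19/65=0.2923, 2/65=0.0308, 24/65=0.3692, 18/65=0.2769, 2/65=0.0308
Proportions for population P4 (n=55): 12/55=0.2182, 13/55=0.2364, 7/55=0.1273, 12/55=0.2182, 11/55=0.2000
Σp_P3ᵢ² = 0.0377² + 0.2956² + 0.0126² + 0.4403² + 0.2138² = 0.001421 + 0.087379 + 0.000159 + 0.193864 + 0.045710 = 0.328533
B_P3 = 1 / 0.328533 = 3.0438
Σp_P1ᵢ² = 0.0609² + 0.2640² + 0.0051² + 0.6345² + 0.0355² = 0.003709 + 0.069696 + 0.000026 + 0.402590 + 0.001260 = 0.477281
B_P1 = 1 / 0.477281 = 2.0952
Σp_P2ᵢ² = 0.2923² + 0.0308² + 0.3692² + 0.2769² + 0.0308² = 0.085439 + 0.000949 + 0.136309 + 0.076674 + 0.000949 = 0.300320
B_P2 = 1 / 0.300320 = 3.3298
Σp_P4ᵢ² = 0.2182² + 0.2364² + 0.1273² + 0.2182² + 0.2000² = 0.047611 + 0.055885 + 0.016205 + 0.047611 + 0.040000 = 0.207312
B_P4 = 1 / 0.207312 = 4.8236
Ranking by B (broadest → narrowest): population P4 (4.82) > population P2 (3.33) > population P3 (3.04) > population P1 (2.10)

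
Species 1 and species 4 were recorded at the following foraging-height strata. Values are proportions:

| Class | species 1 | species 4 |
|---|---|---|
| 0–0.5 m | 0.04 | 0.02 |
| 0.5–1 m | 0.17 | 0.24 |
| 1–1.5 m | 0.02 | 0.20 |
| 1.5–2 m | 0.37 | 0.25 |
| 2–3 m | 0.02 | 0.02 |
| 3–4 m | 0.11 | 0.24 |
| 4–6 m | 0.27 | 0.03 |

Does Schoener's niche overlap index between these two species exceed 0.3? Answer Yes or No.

Σ|p₁ᵢ − p₂ᵢ| = 0.02 + 0.07 + 0.18 + 0.12 + 0.00 + 0.13 + 0.24 = 0.76
D = 1 − ½ × 0.76 = 1 − 0.380 = 0.6200
D = 0.6200 > 0.3 → Yes.

Yes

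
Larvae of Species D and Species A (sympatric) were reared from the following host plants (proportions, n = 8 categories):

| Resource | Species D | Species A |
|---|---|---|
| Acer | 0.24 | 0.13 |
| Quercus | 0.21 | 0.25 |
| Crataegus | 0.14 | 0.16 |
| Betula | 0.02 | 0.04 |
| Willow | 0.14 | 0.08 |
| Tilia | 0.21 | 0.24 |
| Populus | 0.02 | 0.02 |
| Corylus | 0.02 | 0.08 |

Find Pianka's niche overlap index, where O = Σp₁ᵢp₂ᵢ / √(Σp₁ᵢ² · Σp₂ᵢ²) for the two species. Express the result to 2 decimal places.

Σ p₁ᵢp₂ᵢ = 0.0312 + 0.0525 + 0.0224 + 0.0008 + 0.0112 + 0.0504 + 0.0004 + 0.0016 = 0.1705
Σp_1ᵢ² = 0.24² + 0.21² + 0.14² + 0.02² + 0.14² + 0.21² + 0.02² + 0.02² = 0.0576 + 0.0441 + 0.0196 + 0.0004 + 0.0196 + 0.0441 + 0.0004 + 0.0004 = 0.1862
Σp_2ᵢ² = 0.13² + 0.25² + 0.16² + 0.04² + 0.08² + 0.24² + 0.02² + 0.08² = 0.0169 + 0.0625 + 0.0256 + 0.0016 + 0.0064 + 0.0576 + 0.0004 + 0.0064 = 0.1774
O = 0.1705 / √(0.1862 × 0.1774) = 0.1705 / 0.18175 = 0.9381

0.94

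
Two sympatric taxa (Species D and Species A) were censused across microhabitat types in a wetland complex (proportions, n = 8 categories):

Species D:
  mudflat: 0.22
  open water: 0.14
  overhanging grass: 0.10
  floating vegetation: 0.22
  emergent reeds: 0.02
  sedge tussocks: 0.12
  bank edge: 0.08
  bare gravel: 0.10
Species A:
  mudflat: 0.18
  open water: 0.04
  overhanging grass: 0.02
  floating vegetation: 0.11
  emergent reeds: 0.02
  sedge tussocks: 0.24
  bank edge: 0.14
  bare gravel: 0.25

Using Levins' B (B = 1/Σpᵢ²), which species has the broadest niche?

Species D

Σp_Dᵢ² = 0.22² + 0.14² + 0.10² + 0.22² + 0.02² + 0.12² + 0.08² + 0.10² = 0.0484 + 0.0196 + 0.0100 + 0.0484 + 0.0004 + 0.0144 + 0.0064 + 0.0100 = 0.1576
B_D = 1 / 0.1576 = 6.3452
Σp_Aᵢ² = 0.18² + 0.04² + 0.02² + 0.11² + 0.02² + 0.24² + 0.14² + 0.25² = 0.0324 + 0.0016 + 0.0004 + 0.0121 + 0.0004 + 0.0576 + 0.0196 + 0.0625 = 0.1866
B_A = 1 / 0.1866 = 5.3591
Highest B → broadest niche (most generalist): Species D (B = 6.35).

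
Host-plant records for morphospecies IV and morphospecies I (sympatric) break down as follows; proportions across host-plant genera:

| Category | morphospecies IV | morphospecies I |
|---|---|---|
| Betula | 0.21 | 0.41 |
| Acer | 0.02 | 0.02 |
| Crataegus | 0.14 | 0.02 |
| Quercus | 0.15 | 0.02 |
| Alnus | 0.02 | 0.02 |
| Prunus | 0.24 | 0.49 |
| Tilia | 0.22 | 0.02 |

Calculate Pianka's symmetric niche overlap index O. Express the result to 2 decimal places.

Σ p₁ᵢp₂ᵢ = 0.0861 + 0.0004 + 0.0028 + 0.0030 + 0.0004 + 0.1176 + 0.0044 = 0.2147
Σp_1ᵢ² = 0.21² + 0.02² + 0.14² + 0.15² + 0.02² + 0.24² + 0.22² = 0.0441 + 0.0004 + 0.0196 + 0.0225 + 0.0004 + 0.0576 + 0.0484 = 0.1930
Σp_2ᵢ² = 0.41² + 0.02² + 0.02² + 0.02² + 0.02² + 0.49² + 0.02² = 0.1681 + 0.0004 + 0.0004 + 0.0004 + 0.0004 + 0.2401 + 0.0004 = 0.4102
O = 0.2147 / √(0.1930 × 0.4102) = 0.2147 / 0.28137 = 0.7631

0.76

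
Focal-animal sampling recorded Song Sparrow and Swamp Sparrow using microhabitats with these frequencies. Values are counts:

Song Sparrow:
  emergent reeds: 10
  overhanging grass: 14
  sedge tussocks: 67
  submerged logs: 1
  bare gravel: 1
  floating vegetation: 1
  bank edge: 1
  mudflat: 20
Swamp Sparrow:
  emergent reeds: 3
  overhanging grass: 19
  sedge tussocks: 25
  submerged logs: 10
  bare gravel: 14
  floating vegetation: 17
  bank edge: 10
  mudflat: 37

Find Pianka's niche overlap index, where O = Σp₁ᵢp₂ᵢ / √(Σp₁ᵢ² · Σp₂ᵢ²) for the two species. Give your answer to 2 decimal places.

0.69

Proportions for Song Sparrow (n=115): 10/115=0.0870, 14/115=0.1217, 67/115=0.5826, 1/115=0.0087, 1/115=0.0087, 1/115=0.0087, 1/115=0.0087, 20/115=0.1739
Proportions for Swamp Sparrow (n=135): 3/135=0.0222, 19/135=0.1407, 25/135=0.1852, 10/135=0.0741, 14/135=0.1037, 17/135=0.1259, 10/135=0.0741, 37/135=0.2741
Σ p₁ᵢp₂ᵢ = 0.001931 + 0.017123 + 0.107898 + 0.000645 + 0.000902 + 0.001095 + 0.000645 + 0.047666 = 0.177905
Σp_1ᵢ² = 0.0870² + 0.1217² + 0.5826² + 0.0087² + 0.0087² + 0.0087² + 0.0087² + 0.1739² = 0.007569 + 0.014811 + 0.339423 + 0.000076 + 0.000076 + 0.000076 + 0.000076 + 0.030241 = 0.392348
Σp_2ᵢ² = 0.0222² + 0.1407² + 0.1852² + 0.0741² + 0.1037² + 0.1259² + 0.0741² + 0.2741² = 0.000493 + 0.019796 + 0.034299 + 0.005491 + 0.010754 + 0.015851 + 0.005491 + 0.075131 = 0.167306
O = 0.177905 / √(0.392348 × 0.167306) = 0.177905 / 0.2562073 = 0.6944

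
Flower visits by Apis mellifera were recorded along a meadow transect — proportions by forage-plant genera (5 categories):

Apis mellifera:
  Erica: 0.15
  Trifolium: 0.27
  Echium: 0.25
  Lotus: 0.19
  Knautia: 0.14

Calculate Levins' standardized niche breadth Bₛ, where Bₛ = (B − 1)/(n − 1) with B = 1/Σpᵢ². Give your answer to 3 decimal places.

Σpᵢ² = 0.15² + 0.27² + 0.25² + 0.19² + 0.14² = 0.0225 + 0.0729 + 0.0625 + 0.0361 + 0.0196 = 0.2136
B = 1 / 0.2136 = 4.68165
Bₛ = (B − 1)/(n − 1) = (4.68165 − 1)/(5 − 1) = 3.68165/4 = 0.92041

0.920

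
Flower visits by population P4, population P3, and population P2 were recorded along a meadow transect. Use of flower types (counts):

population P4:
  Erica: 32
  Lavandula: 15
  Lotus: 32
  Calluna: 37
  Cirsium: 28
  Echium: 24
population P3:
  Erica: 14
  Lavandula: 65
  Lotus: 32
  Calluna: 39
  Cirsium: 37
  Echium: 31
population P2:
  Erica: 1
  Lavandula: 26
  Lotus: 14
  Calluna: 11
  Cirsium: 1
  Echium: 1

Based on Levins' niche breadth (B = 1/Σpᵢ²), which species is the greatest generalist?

population P4

Proportions for population P4 (n=168): 32/168=0.1905, 15/168=0.0893, 32/168=0.1905, 37/168=0.2202, 28/168=0.1667, 24/168=0.1429
Proportions for population P3 (n=218): 14/218=0.0642, 65/218=0.2982, 32/218=0.1468, 39/218=0.1789, 37/218=0.1697, 31/218=0.1422
Proportions for population P2 (n=54): 1/54=0.0185, 26/54=0.4815, 14/54=0.2593, 11/54=0.2037, 1/54=0.0185, 1/54=0.0185
Σp_P4ᵢ² = 0.1905² + 0.0893² + 0.1905² + 0.2202² + 0.1667² + 0.1429² = 0.036290 + 0.007974 + 0.036290 + 0.048488 + 0.027789 + 0.020420 = 0.177251
B_P4 = 1 / 0.177251 = 5.6417
Σp_P3ᵢ² = 0.0642² + 0.2982² + 0.1468² + 0.1789² + 0.1697² + 0.1422² = 0.004122 + 0.088923 + 0.021550 + 0.032005 + 0.028798 + 0.020221 = 0.195619
B_P3 = 1 / 0.195619 = 5.1120
Σp_P2ᵢ² = 0.0185² + 0.4815² + 0.2593² + 0.2037² + 0.0185² + 0.0185² = 0.000342 + 0.231842 + 0.067236 + 0.041494 + 0.000342 + 0.000342 = 0.341598
B_P2 = 1 / 0.341598 = 2.9274
Highest B → broadest niche (most generalist): population P4 (B = 5.64).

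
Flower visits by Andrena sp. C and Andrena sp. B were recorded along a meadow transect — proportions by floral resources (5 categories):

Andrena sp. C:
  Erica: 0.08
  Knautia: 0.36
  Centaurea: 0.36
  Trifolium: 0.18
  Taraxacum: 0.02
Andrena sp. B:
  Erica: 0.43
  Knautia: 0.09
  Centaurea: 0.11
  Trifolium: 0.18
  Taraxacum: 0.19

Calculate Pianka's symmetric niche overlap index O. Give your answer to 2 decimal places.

Σ p₁ᵢp₂ᵢ = 0.0344 + 0.0324 + 0.0396 + 0.0324 + 0.0038 = 0.1426
Σp_1ᵢ² = 0.08² + 0.36² + 0.36² + 0.18² + 0.02² = 0.0064 + 0.1296 + 0.1296 + 0.0324 + 0.0004 = 0.2984
Σp_2ᵢ² = 0.43² + 0.09² + 0.11² + 0.18² + 0.19² = 0.1849 + 0.0081 + 0.0121 + 0.0324 + 0.0361 = 0.2736
O = 0.1426 / √(0.2984 × 0.2736) = 0.1426 / 0.28573 = 0.4991

0.50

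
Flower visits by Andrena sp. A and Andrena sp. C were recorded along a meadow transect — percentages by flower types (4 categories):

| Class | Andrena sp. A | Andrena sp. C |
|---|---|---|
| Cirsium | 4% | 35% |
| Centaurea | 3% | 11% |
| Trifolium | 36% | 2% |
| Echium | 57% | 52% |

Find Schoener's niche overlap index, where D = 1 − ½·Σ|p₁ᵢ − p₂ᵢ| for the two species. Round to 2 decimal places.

Convert percentages to proportions (divide by 100).
Σ|p₁ᵢ − p₂ᵢ| = 0.31 + 0.08 + 0.34 + 0.05 = 0.78
D = 1 − ½ × 0.78 = 1 − 0.390 = 0.6100

0.61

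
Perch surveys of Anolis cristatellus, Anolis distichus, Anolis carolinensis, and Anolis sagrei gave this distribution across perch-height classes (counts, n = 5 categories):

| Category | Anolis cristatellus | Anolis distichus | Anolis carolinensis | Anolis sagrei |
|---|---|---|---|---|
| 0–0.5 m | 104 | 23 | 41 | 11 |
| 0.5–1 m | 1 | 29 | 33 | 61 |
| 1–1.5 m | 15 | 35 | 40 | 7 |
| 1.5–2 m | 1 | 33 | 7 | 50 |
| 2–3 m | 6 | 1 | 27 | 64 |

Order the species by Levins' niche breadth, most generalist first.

Proportions for Anolis cristatellus (n=127): 104/127=0.8189, 1/127=0.0079, 15/127=0.1181, 1/127=0.0079, 6/127=0.0472
Proportions for Anolis distichus (n=121): 23/121=0.1901, 29/121=0.2397, 35/121=0.2893, 33/121=0.2727, 1/121=0.0083
Proportions for Anolis carolinensis (n=148): 41/148=0.2770, 33/148=0.2230, 40/148=0.2703, 7/148=0.0473, 27/148=0.1824
Proportions for Anolis sagrei (n=193): 11/193=0.0570, 61/193=0.3161, 7/193=0.0363, 50/193=0.2591, 64/193=0.3316
Σp_crisᵢ² = 0.8189² + 0.0079² + 0.1181² + 0.0079² + 0.0472² = 0.670597 + 0.000062 + 0.013948 + 0.000062 + 0.002228 = 0.686897
B_cris = 1 / 0.686897 = 1.4558
Σp_distᵢ² = 0.1901² + 0.2397² + 0.2893² + 0.2727² + 0.0083² = 0.036138 + 0.057456 + 0.083694 + 0.074365 + 0.000069 = 0.251722
B_dist = 1 / 0.251722 = 3.9726
Σp_caroᵢ² = 0.2770² + 0.2230² + 0.2703² + 0.0473² + 0.1824² = 0.076729 + 0.049729 + 0.073062 + 0.002237 + 0.033270 = 0.235027
B_caro = 1 / 0.235027 = 4.2548
Σp_sagrᵢ² = 0.0570² + 0.3161² + 0.0363² + 0.2591² + 0.3316² = 0.003249 + 0.099919 + 0.001318 + 0.067133 + 0.109959 = 0.281578
B_sagr = 1 / 0.281578 = 3.5514
Ranking by B (broadest → narrowest): Anolis carolinensis (4.25) > Anolis distichus (3.97) > Anolis sagrei (3.55) > Anolis cristatellus (1.46)

Anolis carolinensis > Anolis distichus > Anolis sagrei > Anolis cristatellus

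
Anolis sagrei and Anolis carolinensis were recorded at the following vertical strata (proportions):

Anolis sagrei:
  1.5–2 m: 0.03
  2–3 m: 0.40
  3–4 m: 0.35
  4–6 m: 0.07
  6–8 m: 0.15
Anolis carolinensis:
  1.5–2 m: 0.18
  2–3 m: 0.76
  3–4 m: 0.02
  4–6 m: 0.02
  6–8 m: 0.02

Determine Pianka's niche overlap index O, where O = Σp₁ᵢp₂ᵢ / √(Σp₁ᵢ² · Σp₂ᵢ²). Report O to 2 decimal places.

0.74

Σ p₁ᵢp₂ᵢ = 0.0054 + 0.3040 + 0.0070 + 0.0014 + 0.0030 = 0.3208
Σp_1ᵢ² = 0.03² + 0.40² + 0.35² + 0.07² + 0.15² = 0.0009 + 0.1600 + 0.1225 + 0.0049 + 0.0225 = 0.3108
Σp_2ᵢ² = 0.18² + 0.76² + 0.02² + 0.02² + 0.02² = 0.0324 + 0.5776 + 0.0004 + 0.0004 + 0.0004 = 0.6112
O = 0.3208 / √(0.3108 × 0.6112) = 0.3208 / 0.43585 = 0.7360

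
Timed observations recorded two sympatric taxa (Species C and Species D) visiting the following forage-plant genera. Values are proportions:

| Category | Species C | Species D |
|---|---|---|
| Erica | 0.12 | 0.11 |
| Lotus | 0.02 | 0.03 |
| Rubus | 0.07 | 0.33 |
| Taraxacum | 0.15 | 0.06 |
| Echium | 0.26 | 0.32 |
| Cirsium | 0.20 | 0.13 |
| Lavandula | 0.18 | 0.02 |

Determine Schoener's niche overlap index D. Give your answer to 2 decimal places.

Σ|p₁ᵢ − p₂ᵢ| = 0.01 + 0.01 + 0.26 + 0.09 + 0.06 + 0.07 + 0.16 = 0.66
D = 1 − ½ × 0.66 = 1 − 0.330 = 0.6700

0.67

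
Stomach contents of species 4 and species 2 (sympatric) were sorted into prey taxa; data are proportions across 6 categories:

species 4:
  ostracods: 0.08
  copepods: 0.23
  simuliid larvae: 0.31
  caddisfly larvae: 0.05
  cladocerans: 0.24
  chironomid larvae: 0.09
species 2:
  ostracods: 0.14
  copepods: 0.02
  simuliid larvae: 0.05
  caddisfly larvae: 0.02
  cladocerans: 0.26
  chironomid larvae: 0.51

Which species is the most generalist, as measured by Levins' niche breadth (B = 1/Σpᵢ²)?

species 4

Σp_4ᵢ² = 0.08² + 0.23² + 0.31² + 0.05² + 0.24² + 0.09² = 0.0064 + 0.0529 + 0.0961 + 0.0025 + 0.0576 + 0.0081 = 0.2236
B_4 = 1 / 0.2236 = 4.4723
Σp_2ᵢ² = 0.14² + 0.02² + 0.05² + 0.02² + 0.26² + 0.51² = 0.0196 + 0.0004 + 0.0025 + 0.0004 + 0.0676 + 0.2601 = 0.3506
B_2 = 1 / 0.3506 = 2.8523
Highest B → broadest niche (most generalist): species 4 (B = 4.47).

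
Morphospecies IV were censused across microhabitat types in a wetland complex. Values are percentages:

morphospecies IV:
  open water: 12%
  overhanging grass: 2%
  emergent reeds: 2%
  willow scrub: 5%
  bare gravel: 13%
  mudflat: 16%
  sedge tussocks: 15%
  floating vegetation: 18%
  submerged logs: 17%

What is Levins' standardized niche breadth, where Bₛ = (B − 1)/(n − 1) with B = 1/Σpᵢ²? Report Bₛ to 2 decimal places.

0.74

Convert percentages to proportions (divide by 100).
Σpᵢ² = 0.12² + 0.02² + 0.02² + 0.05² + 0.13² + 0.16² + 0.15² + 0.18² + 0.17² = 0.0144 + 0.0004 + 0.0004 + 0.0025 + 0.0169 + 0.0256 + 0.0225 + 0.0324 + 0.0289 = 0.1440
B = 1 / 0.1440 = 6.9444
Bₛ = (B − 1)/(n − 1) = (6.9444 − 1)/(9 − 1) = 5.9444/8 = 0.7431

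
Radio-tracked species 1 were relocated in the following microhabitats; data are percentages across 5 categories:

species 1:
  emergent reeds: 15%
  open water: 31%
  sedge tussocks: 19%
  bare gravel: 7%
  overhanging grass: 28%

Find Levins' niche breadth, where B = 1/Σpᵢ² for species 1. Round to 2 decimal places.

Convert percentages to proportions (divide by 100).
Σpᵢ² = 0.15² + 0.31² + 0.19² + 0.07² + 0.28² = 0.0225 + 0.0961 + 0.0361 + 0.0049 + 0.0784 = 0.2380
B = 1 / 0.2380 = 4.2017

4.20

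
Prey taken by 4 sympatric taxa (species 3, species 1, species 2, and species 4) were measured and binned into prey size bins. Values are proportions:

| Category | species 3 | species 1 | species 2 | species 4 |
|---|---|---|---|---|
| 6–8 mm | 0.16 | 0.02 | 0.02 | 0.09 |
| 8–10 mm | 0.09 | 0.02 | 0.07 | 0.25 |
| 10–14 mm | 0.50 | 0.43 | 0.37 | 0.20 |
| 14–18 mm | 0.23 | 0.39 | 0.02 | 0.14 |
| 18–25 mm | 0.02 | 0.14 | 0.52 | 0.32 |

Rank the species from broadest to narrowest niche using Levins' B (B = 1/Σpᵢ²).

Σp_3ᵢ² = 0.16² + 0.09² + 0.50² + 0.23² + 0.02² = 0.0256 + 0.0081 + 0.2500 + 0.0529 + 0.0004 = 0.3370
B_3 = 1 / 0.3370 = 2.9674
Σp_1ᵢ² = 0.02² + 0.02² + 0.43² + 0.39² + 0.14² = 0.0004 + 0.0004 + 0.1849 + 0.1521 + 0.0196 = 0.3574
B_1 = 1 / 0.3574 = 2.7980
Σp_2ᵢ² = 0.02² + 0.07² + 0.37² + 0.02² + 0.52² = 0.0004 + 0.0049 + 0.1369 + 0.0004 + 0.2704 = 0.4130
B_2 = 1 / 0.4130 = 2.4213
Σp_4ᵢ² = 0.09² + 0.25² + 0.20² + 0.14² + 0.32² = 0.0081 + 0.0625 + 0.0400 + 0.0196 + 0.1024 = 0.2326
B_4 = 1 / 0.2326 = 4.2992
Ranking by B (broadest → narrowest): species 4 (4.30) > species 3 (2.97) > species 1 (2.80) > species 2 (2.42)

species 4 > species 3 > species 1 > species 2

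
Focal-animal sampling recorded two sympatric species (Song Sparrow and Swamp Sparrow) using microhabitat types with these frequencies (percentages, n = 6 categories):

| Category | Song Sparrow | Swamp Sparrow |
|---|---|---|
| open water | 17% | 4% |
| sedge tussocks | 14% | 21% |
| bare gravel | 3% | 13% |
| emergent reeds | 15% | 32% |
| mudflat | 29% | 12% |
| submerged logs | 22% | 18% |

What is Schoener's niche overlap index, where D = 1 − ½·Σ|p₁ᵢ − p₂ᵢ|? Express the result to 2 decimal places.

Convert percentages to proportions (divide by 100).
Σ|p₁ᵢ − p₂ᵢ| = 0.13 + 0.07 + 0.10 + 0.17 + 0.17 + 0.04 = 0.68
D = 1 − ½ × 0.68 = 1 − 0.340 = 0.6600

0.66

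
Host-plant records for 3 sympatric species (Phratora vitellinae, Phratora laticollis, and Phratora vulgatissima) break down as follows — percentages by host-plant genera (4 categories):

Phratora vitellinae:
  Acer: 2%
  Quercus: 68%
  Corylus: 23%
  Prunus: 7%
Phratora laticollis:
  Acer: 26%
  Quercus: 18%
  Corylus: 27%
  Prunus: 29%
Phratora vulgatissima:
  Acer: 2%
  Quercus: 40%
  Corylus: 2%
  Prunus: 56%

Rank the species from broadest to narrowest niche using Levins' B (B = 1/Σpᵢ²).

Convert percentages to proportions (divide by 100).
Σp_viteᵢ² = 0.02² + 0.68² + 0.23² + 0.07² = 0.0004 + 0.4624 + 0.0529 + 0.0049 = 0.5206
B_vite = 1 / 0.5206 = 1.9209
Σp_latiᵢ² = 0.26² + 0.18² + 0.27² + 0.29² = 0.0676 + 0.0324 + 0.0729 + 0.0841 = 0.2570
B_lati = 1 / 0.2570 = 3.8911
Σp_vulgᵢ² = 0.02² + 0.40² + 0.02² + 0.56² = 0.0004 + 0.1600 + 0.0004 + 0.3136 = 0.4744
B_vulg = 1 / 0.4744 = 2.1079
Ranking by B (broadest → narrowest): Phratora laticollis (3.89) > Phratora vulgatissima (2.11) > Phratora vitellinae (1.92)

Phratora laticollis > Phratora vulgatissima > Phratora vitellinae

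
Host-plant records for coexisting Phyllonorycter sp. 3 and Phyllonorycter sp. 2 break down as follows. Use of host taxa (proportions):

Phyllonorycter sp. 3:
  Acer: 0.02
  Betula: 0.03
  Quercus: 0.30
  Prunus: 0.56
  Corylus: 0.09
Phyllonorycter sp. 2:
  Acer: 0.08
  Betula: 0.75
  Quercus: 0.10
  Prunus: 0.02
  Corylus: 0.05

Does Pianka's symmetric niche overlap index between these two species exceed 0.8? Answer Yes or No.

Σ p₁ᵢp₂ᵢ = 0.0016 + 0.0225 + 0.0300 + 0.0112 + 0.0045 = 0.0698
Σp_1ᵢ² = 0.02² + 0.03² + 0.30² + 0.56² + 0.09² = 0.0004 + 0.0009 + 0.0900 + 0.3136 + 0.0081 = 0.4130
Σp_2ᵢ² = 0.08² + 0.75² + 0.10² + 0.02² + 0.05² = 0.0064 + 0.5625 + 0.0100 + 0.0004 + 0.0025 = 0.5818
O = 0.0698 / √(0.4130 × 0.5818) = 0.0698 / 0.49019 = 0.1424
O = 0.1424 < 0.8 → No.

No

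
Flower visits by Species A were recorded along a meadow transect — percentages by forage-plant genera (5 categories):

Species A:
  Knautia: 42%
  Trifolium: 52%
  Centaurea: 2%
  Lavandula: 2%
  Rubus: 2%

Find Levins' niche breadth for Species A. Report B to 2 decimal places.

Convert percentages to proportions (divide by 100).
Σpᵢ² = 0.42² + 0.52² + 0.02² + 0.02² + 0.02² = 0.1764 + 0.2704 + 0.0004 + 0.0004 + 0.0004 = 0.4480
B = 1 / 0.4480 = 2.2321

2.23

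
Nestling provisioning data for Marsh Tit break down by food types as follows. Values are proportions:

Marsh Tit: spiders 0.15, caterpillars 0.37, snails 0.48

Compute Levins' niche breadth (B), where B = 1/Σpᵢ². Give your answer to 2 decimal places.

Σpᵢ² = 0.15² + 0.37² + 0.48² = 0.0225 + 0.1369 + 0.2304 = 0.3898
B = 1 / 0.3898 = 2.5654

2.57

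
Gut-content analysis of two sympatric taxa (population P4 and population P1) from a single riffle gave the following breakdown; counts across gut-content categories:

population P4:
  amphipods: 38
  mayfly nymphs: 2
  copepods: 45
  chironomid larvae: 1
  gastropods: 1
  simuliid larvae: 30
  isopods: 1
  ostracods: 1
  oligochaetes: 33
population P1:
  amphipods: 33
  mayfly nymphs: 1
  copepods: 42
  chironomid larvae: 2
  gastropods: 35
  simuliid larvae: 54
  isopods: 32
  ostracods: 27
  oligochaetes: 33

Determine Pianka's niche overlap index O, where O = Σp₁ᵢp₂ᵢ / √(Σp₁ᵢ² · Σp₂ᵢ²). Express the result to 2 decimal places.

Proportions for population P4 (n=152): 38/152=0.2500, 2/152=0.0132, 45/152=0.2961, 1/152=0.0066, 1/152=0.0066, 30/152=0.1974, 1/152=0.0066, 1/152=0.0066, 33/152=0.2171
Proportions for population P1 (n=259): 33/259=0.1274, 1/259=0.0039, 42/259=0.1622, 2/259=0.0077, 35/259=0.1351, 54/259=0.2085, 32/259=0.1236, 27/259=0.1042, 33/259=0.1274
Σ p₁ᵢp₂ᵢ = 0.031850 + 0.000051 + 0.048027 + 0.000051 + 0.000892 + 0.041158 + 0.000816 + 0.000688 + 0.027659 = 0.151192
Σp_1ᵢ² = 0.2500² + 0.0132² + 0.2961² + 0.0066² + 0.0066² + 0.1974² + 0.0066² + 0.0066² + 0.2171² = 0.062500 + 0.000174 + 0.087675 + 0.000044 + 0.000044 + 0.038967 + 0.000044 + 0.000044 + 0.047132 = 0.236624
Σp_2ᵢ² = 0.1274² + 0.0039² + 0.1622² + 0.0077² + 0.1351² + 0.2085² + 0.1236² + 0.1042² + 0.1274² = 0.016231 + 0.000015 + 0.026309 + 0.000059 + 0.018252 + 0.043472 + 0.015277 + 0.010858 + 0.016231 = 0.146704
O = 0.151192 / √(0.236624 × 0.146704) = 0.151192 / 0.1863161 = 0.8115

0.81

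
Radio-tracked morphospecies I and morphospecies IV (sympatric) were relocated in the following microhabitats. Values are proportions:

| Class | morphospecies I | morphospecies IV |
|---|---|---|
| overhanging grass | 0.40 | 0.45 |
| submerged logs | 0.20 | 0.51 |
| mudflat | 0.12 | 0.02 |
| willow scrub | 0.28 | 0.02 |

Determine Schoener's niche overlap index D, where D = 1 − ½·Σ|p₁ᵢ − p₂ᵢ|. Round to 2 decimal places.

0.64

Σ|p₁ᵢ − p₂ᵢ| = 0.05 + 0.31 + 0.10 + 0.26 = 0.72
D = 1 − ½ × 0.72 = 1 − 0.360 = 0.6400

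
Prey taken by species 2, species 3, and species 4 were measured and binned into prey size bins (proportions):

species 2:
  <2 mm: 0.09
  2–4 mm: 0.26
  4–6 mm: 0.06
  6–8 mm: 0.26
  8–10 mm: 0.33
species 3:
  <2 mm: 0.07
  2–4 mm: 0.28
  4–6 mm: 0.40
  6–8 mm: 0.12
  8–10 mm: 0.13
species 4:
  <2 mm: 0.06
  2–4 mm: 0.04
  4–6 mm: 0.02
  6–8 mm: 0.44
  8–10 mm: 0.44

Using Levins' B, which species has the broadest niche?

species 2

Σp_2ᵢ² = 0.09² + 0.26² + 0.06² + 0.26² + 0.33² = 0.0081 + 0.0676 + 0.0036 + 0.0676 + 0.1089 = 0.2558
B_2 = 1 / 0.2558 = 3.9093
Σp_3ᵢ² = 0.07² + 0.28² + 0.40² + 0.12² + 0.13² = 0.0049 + 0.0784 + 0.1600 + 0.0144 + 0.0169 = 0.2746
B_3 = 1 / 0.2746 = 3.6417
Σp_4ᵢ² = 0.06² + 0.04² + 0.02² + 0.44² + 0.44² = 0.0036 + 0.0016 + 0.0004 + 0.1936 + 0.1936 = 0.3928
B_4 = 1 / 0.3928 = 2.5458
Highest B → broadest niche (most generalist): species 2 (B = 3.91).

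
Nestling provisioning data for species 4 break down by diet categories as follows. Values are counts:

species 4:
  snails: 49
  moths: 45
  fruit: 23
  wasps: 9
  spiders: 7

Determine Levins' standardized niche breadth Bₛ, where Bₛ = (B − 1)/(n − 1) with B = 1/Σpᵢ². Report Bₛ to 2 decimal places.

Proportions for species 4 (n=133): 49/133=0.3684, 45/133=0.3383, 23/133=0.1729, 9/133=0.0677, 7/133=0.0526
Σpᵢ² = 0.3684² + 0.3383² + 0.1729² + 0.0677² + 0.0526² = 0.135719 + 0.114447 + 0.029894 + 0.004583 + 0.002767 = 0.287410
B = 1 / 0.287410 = 3.4794
Bₛ = (B − 1)/(n − 1) = (3.4794 − 1)/(5 − 1) = 2.4794/4 = 0.6199

0.62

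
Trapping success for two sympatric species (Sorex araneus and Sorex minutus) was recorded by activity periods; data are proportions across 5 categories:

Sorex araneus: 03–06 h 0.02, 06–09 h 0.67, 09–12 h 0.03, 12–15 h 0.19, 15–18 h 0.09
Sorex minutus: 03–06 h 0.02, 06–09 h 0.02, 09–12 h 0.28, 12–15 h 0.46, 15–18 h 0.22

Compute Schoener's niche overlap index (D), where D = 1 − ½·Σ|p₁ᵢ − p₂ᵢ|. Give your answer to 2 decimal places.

Σ|p₁ᵢ − p₂ᵢ| = 0.00 + 0.65 + 0.25 + 0.27 + 0.13 = 1.30
D = 1 − ½ × 1.30 = 1 − 0.650 = 0.3500

0.35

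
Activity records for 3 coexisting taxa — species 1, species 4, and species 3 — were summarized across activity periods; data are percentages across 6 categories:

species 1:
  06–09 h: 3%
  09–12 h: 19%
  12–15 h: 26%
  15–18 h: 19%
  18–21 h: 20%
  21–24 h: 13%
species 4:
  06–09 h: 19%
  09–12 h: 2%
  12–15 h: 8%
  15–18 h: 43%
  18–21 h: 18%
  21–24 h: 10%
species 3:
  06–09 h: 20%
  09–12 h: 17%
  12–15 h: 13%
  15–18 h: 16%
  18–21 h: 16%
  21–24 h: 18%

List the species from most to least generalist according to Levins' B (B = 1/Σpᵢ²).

species 3 > species 1 > species 4

Convert percentages to proportions (divide by 100).
Σp_1ᵢ² = 0.03² + 0.19² + 0.26² + 0.19² + 0.20² + 0.13² = 0.0009 + 0.0361 + 0.0676 + 0.0361 + 0.0400 + 0.0169 = 0.1976
B_1 = 1 / 0.1976 = 5.0607
Σp_4ᵢ² = 0.19² + 0.02² + 0.08² + 0.43² + 0.18² + 0.10² = 0.0361 + 0.0004 + 0.0064 + 0.1849 + 0.0324 + 0.0100 = 0.2702
B_4 = 1 / 0.2702 = 3.7010
Σp_3ᵢ² = 0.20² + 0.17² + 0.13² + 0.16² + 0.16² + 0.18² = 0.0400 + 0.0289 + 0.0169 + 0.0256 + 0.0256 + 0.0324 = 0.1694
B_3 = 1 / 0.1694 = 5.9032
Ranking by B (broadest → narrowest): species 3 (5.90) > species 1 (5.06) > species 4 (3.70)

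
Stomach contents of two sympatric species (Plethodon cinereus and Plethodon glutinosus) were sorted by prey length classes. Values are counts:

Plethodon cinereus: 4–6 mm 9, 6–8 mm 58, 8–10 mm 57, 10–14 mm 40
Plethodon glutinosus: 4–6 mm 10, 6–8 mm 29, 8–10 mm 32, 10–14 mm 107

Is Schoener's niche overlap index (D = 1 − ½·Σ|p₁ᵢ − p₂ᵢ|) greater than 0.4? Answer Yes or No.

Proportions for Plethodon cinereus (n=164): 9/164=0.0549, 58/164=0.3537, 57/164=0.3476, 40/164=0.2439
Proportions for Plethodon glutinosus (n=178): 10/178=0.0562, 29/178=0.1629, 32/178=0.1798, 107/178=0.6011
Σ|p₁ᵢ − p₂ᵢ| = 0.0013 + 0.1908 + 0.1678 + 0.3572 = 0.7171
D = 1 − ½ × 0.7171 = 1 − 0.35855 = 0.64145
D = 0.64145 > 0.4 → Yes.

Yes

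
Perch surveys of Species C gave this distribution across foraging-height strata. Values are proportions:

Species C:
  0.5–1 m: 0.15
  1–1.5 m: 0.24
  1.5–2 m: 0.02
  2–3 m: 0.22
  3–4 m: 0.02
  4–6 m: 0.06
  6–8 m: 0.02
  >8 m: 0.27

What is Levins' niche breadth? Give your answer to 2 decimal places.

Σpᵢ² = 0.15² + 0.24² + 0.02² + 0.22² + 0.02² + 0.06² + 0.02² + 0.27² = 0.0225 + 0.0576 + 0.0004 + 0.0484 + 0.0004 + 0.0036 + 0.0004 + 0.0729 = 0.2062
B = 1 / 0.2062 = 4.8497

4.85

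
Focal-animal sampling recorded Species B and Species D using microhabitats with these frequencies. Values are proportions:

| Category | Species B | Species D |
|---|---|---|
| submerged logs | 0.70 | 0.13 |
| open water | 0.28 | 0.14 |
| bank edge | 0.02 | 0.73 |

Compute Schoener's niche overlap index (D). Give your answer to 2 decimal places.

0.29

Σ|p₁ᵢ − p₂ᵢ| = 0.57 + 0.14 + 0.71 = 1.42
D = 1 − ½ × 1.42 = 1 − 0.710 = 0.2900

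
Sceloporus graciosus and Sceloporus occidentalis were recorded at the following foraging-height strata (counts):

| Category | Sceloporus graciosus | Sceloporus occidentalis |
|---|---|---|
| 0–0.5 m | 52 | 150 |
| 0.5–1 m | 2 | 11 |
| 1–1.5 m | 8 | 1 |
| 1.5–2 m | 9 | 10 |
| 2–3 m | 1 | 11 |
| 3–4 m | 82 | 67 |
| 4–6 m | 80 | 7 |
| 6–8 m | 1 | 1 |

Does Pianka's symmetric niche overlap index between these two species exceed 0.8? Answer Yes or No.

Proportions for Sceloporus graciosus (n=235): 52/235=0.2213, 2/235=0.0085, 8/235=0.0340, 9/235=0.0383, 1/235=0.0043, 82/235=0.3489, 80/235=0.3404, 1/235=0.0043
Proportions for Sceloporus occidentalis (n=258): 150/258=0.5814, 11/258=0.0426, 1/258=0.0039, 10/258=0.0388, 11/258=0.0426, 67/258=0.2597, 7/258=0.0271, 1/258=0.0039
Σ p₁ᵢp₂ᵢ = 0.128664 + 0.000362 + 0.000133 + 0.001486 + 0.000183 + 0.090609 + 0.009225 + 0.000017 = 0.230679
Σp_1ᵢ² = 0.2213² + 0.0085² + 0.0340² + 0.0383² + 0.0043² + 0.3489² + 0.3404² + 0.0043² = 0.048974 + 0.000072 + 0.001156 + 0.001467 + 0.000018 + 0.121731 + 0.115872 + 0.000018 = 0.289308
Σp_2ᵢ² = 0.5814² + 0.0426² + 0.0039² + 0.0388² + 0.0426² + 0.2597² + 0.0271² + 0.0039² = 0.338026 + 0.001815 + 0.000015 + 0.001505 + 0.001815 + 0.067444 + 0.000734 + 0.000015 = 0.411369
O = 0.230679 / √(0.289308 × 0.411369) = 0.230679 / 0.3449817 = 0.6687
O = 0.6687 < 0.8 → No.

No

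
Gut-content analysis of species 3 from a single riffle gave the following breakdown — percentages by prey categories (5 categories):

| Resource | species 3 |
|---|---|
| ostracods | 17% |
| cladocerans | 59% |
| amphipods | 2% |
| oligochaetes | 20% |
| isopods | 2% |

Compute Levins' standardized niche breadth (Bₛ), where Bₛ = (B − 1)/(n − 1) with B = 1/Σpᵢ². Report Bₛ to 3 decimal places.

0.348

Convert percentages to proportions (divide by 100).
Σpᵢ² = 0.17² + 0.59² + 0.02² + 0.20² + 0.02² = 0.0289 + 0.3481 + 0.0004 + 0.0400 + 0.0004 = 0.4178
B = 1 / 0.4178 = 2.39349
Bₛ = (B − 1)/(n − 1) = (2.39349 − 1)/(5 − 1) = 1.39349/4 = 0.34837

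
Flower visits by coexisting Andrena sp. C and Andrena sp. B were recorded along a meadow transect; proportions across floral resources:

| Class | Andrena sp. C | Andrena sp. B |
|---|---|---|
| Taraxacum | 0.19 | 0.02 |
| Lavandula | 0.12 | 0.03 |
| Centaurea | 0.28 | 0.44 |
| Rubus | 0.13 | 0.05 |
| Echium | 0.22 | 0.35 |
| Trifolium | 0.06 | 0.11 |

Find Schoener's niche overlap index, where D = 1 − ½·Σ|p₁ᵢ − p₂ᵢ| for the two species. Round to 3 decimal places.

Σ|p₁ᵢ − p₂ᵢ| = 0.17 + 0.09 + 0.16 + 0.08 + 0.13 + 0.05 = 0.68
D = 1 − ½ × 0.68 = 1 − 0.340 = 0.66000

0.660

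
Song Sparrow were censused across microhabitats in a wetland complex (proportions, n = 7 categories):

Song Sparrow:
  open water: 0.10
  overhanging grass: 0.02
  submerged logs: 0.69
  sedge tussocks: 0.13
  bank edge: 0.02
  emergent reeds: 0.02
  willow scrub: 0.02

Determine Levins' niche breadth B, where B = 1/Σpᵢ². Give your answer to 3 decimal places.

1.982

Σpᵢ² = 0.10² + 0.02² + 0.69² + 0.13² + 0.02² + 0.02² + 0.02² = 0.0100 + 0.0004 + 0.4761 + 0.0169 + 0.0004 + 0.0004 + 0.0004 = 0.5046
B = 1 / 0.5046 = 1.98177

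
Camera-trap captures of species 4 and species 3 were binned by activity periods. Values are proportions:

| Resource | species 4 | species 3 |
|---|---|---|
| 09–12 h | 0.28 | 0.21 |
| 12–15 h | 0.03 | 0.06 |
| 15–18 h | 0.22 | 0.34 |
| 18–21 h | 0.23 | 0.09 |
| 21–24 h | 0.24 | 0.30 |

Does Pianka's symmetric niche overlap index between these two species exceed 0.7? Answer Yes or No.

Yes

Σ p₁ᵢp₂ᵢ = 0.0588 + 0.0018 + 0.0748 + 0.0207 + 0.0720 = 0.2281
Σp_1ᵢ² = 0.28² + 0.03² + 0.22² + 0.23² + 0.24² = 0.0784 + 0.0009 + 0.0484 + 0.0529 + 0.0576 = 0.2382
Σp_2ᵢ² = 0.21² + 0.06² + 0.34² + 0.09² + 0.30² = 0.0441 + 0.0036 + 0.1156 + 0.0081 + 0.0900 = 0.2614
O = 0.2281 / √(0.2382 × 0.2614) = 0.2281 / 0.24953 = 0.9141
O = 0.9141 > 0.7 → Yes.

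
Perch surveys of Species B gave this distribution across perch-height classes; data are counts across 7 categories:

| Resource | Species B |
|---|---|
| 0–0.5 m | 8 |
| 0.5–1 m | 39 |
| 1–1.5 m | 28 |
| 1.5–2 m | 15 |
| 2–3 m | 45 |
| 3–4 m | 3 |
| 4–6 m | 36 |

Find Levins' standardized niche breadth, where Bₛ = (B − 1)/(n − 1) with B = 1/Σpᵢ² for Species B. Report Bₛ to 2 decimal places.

Proportions for Species B (n=174): 8/174=0.0460, 39/174=0.2241, 28/174=0.1609, 15/174=0.0862, 45/174=0.2586, 3/174=0.0172, 36/174=0.2069
Σpᵢ² = 0.0460² + 0.2241² + 0.1609² + 0.0862² + 0.2586² + 0.0172² + 0.2069² = 0.002116 + 0.050221 + 0.025889 + 0.007430 + 0.066874 + 0.000296 + 0.042808 = 0.195634
B = 1 / 0.195634 = 5.1116
Bₛ = (B − 1)/(n − 1) = (5.1116 − 1)/(7 − 1) = 4.1116/6 = 0.6853

0.69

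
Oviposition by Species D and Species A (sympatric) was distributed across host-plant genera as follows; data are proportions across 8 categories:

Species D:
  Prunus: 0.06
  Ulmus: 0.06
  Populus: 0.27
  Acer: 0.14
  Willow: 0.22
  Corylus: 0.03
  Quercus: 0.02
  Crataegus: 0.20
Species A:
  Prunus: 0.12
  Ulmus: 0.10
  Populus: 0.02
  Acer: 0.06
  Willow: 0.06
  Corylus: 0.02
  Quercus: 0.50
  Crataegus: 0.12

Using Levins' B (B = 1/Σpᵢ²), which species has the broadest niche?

Σp_Dᵢ² = 0.06² + 0.06² + 0.27² + 0.14² + 0.22² + 0.03² + 0.02² + 0.20² = 0.0036 + 0.0036 + 0.0729 + 0.0196 + 0.0484 + 0.0009 + 0.0004 + 0.0400 = 0.1894
B_D = 1 / 0.1894 = 5.2798
Σp_Aᵢ² = 0.12² + 0.10² + 0.02² + 0.06² + 0.06² + 0.02² + 0.50² + 0.12² = 0.0144 + 0.0100 + 0.0004 + 0.0036 + 0.0036 + 0.0004 + 0.2500 + 0.0144 = 0.2968
B_A = 1 / 0.2968 = 3.3693
Highest B → broadest niche (most generalist): Species D (B = 5.28).

Species D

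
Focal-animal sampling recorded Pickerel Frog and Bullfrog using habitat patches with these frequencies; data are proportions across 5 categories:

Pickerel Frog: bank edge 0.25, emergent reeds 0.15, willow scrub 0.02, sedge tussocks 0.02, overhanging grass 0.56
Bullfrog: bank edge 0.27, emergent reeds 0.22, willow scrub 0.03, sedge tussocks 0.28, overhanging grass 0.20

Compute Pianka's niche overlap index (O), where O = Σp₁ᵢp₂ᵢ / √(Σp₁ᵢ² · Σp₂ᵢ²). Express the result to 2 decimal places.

Σ p₁ᵢp₂ᵢ = 0.0675 + 0.0330 + 0.0006 + 0.0056 + 0.1120 = 0.2187
Σp_1ᵢ² = 0.25² + 0.15² + 0.02² + 0.02² + 0.56² = 0.0625 + 0.0225 + 0.0004 + 0.0004 + 0.3136 = 0.3994
Σp_2ᵢ² = 0.27² + 0.22² + 0.03² + 0.28² + 0.20² = 0.0729 + 0.0484 + 0.0009 + 0.0784 + 0.0400 = 0.2406
O = 0.2187 / √(0.3994 × 0.2406) = 0.2187 / 0.30999 = 0.7055

0.71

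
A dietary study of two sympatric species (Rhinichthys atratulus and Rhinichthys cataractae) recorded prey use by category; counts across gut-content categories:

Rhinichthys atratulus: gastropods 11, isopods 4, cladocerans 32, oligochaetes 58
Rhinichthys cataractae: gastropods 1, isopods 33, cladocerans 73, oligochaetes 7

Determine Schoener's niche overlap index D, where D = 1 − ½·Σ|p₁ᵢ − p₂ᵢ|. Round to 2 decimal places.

Proportions for Rhinichthys atratulus (n=105): 11/105=0.1048, 4/105=0.0381, 32/105=0.3048, 58/105=0.5524
Proportions for Rhinichthys cataractae (n=114): 1/114=0.0088, 33/114=0.2895, 73/114=0.6404, 7/114=0.0614
Σ|p₁ᵢ − p₂ᵢ| = 0.0960 + 0.2514 + 0.3356 + 0.4910 = 1.1740
D = 1 − ½ × 1.1740 = 1 − 0.58700 = 0.41300

0.41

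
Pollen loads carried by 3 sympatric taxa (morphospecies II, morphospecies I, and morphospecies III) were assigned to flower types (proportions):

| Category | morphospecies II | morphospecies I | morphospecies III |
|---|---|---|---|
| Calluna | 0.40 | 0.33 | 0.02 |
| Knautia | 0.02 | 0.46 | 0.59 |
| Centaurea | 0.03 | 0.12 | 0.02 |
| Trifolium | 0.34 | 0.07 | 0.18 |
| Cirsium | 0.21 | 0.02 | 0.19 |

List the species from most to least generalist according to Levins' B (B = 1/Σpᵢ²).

morphospecies II > morphospecies I > morphospecies III

Σp_IIᵢ² = 0.40² + 0.02² + 0.03² + 0.34² + 0.21² = 0.1600 + 0.0004 + 0.0009 + 0.1156 + 0.0441 = 0.3210
B_II = 1 / 0.3210 = 3.1153
Σp_Iᵢ² = 0.33² + 0.46² + 0.12² + 0.07² + 0.02² = 0.1089 + 0.2116 + 0.0144 + 0.0049 + 0.0004 = 0.3402
B_I = 1 / 0.3402 = 2.9394
Σp_IIIᵢ² = 0.02² + 0.59² + 0.02² + 0.18² + 0.19² = 0.0004 + 0.3481 + 0.0004 + 0.0324 + 0.0361 = 0.4174
B_III = 1 / 0.4174 = 2.3958
Ranking by B (broadest → narrowest): morphospecies II (3.12) > morphospecies I (2.94) > morphospecies III (2.40)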